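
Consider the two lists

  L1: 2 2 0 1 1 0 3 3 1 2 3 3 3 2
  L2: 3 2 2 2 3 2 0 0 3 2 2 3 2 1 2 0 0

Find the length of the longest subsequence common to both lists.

Match 2 at L1[1]=L2[4], 2 at L1[2]=L2[6], 0 at L1[3]=L2[7], 0 at L1[6]=L2[8], 3 at L1[7]=L2[9], 3 at L1[8]=L2[12], 1 at L1[9]=L2[14], 2 at L1[10]=L2[15] — 8 values in the same relative order in both. dp[14][17] = 8 confirms this is the maximum.

8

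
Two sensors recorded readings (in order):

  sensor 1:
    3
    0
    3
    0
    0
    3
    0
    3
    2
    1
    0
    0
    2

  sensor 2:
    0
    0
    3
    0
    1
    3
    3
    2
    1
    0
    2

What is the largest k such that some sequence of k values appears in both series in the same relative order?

Taking 0 at sensor 1[2]=sensor 2[2]; then 3 at sensor 1[3]=sensor 2[3]; then 0 at sensor 1[4]=sensor 2[4]; then 3 at sensor 1[6]=sensor 2[6]; then 3 at sensor 1[8]=sensor 2[7]; then 2 at sensor 1[9]=sensor 2[8]; then 1 at sensor 1[10]=sensor 2[9]; then 0 at sensor 1[12]=sensor 2[10]; then 2 at sensor 1[13]=sensor 2[11] gives a common subsequence of length 9. dp[13][11] = 9 confirms this is the maximum.

9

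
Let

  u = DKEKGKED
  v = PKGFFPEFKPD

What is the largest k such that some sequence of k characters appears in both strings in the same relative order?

Let dp[i][j] be the LCS length of the first i characters of u and the first j characters of v. dp[i][j] = dp[i-1][j-1]+1 when the i-th and j-th characters match, else max(dp[i-1][j], dp[i][j-1]).
    ·  P  K  G  F  F  P  E  F  K  P  D
 ·  0  0  0  0  0  0  0  0  0  0  0  0
 D  0  0  0  0  0  0  0  0  0  0  0  1
 K  0  0  1  1  1  1  1  1  1  1  1  1
 E  0  0  1  1  1  1  1  2  2  2  2  2
 K  0  0  1  1  1  1  1  2  2  3  3  3
 G  0  0  1  2  2  2  2  2  2  3  3  3
 K  0  0  1  2  2  2  2  2  2  3  3  3
 E  0  0  1  2  2  2  2  3  3  3  3  3
 D  0  0  1  2  2  2  2  3  3  3  3  4
dp[8][11] = 4. One LCS (by backtracking along matches): KEKD.

4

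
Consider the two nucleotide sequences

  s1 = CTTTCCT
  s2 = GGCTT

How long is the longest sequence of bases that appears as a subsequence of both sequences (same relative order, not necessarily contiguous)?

One common subsequence of length 3: C [1,3]; then T [4,4]; then T [7,5]. dp[7][5] = 3 confirms this is the maximum.

3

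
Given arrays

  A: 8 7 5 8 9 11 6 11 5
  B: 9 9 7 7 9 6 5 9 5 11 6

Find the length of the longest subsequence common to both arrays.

5

Taking 7 [2,4], 5 [3,7], 9 [5,8], 11 [6,10], 6 [7,11] gives a common subsequence of length 5, and the DP table's final entry dp[9][11] is also 5, so no common subsequence is longer.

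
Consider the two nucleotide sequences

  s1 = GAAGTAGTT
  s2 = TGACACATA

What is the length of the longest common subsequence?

Let dp[i][j] be the LCS length of the first i bases of s1 and the first j bases of s2. dp[i][j] = dp[i-1][j-1]+1 when the i-th and j-th bases match, else max(dp[i-1][j], dp[i][j-1]).
    ·  T  G  A  C  A  C  A  T  A
 ·  0  0  0  0  0  0  0  0  0  0
 G  0  0  1  1  1  1  1  1  1  1
 A  0  0  1  2  2  2  2  2  2  2
 A  0  0  1  2  2  3  3  3  3  3
 G  0  0  1  2  2  3  3  3  3  3
 T  0  1  1  2  2  3  3  3  4  4
 A  0  1  1  2  2  3  3  4  4  5
 G  0  1  2  2  2  3  3  4  4  5
 T  0  1  2  2  2  3  3  4  5  5
 T  0  1  2  2  2  3  3  4  5  5
dp[9][9] = 5. One LCS (by backtracking along matches): GAATA.

5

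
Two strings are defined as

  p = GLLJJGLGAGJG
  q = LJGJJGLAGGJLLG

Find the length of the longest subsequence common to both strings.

Pick G at p[1]=q[3], J at p[4]=q[4], J at p[5]=q[5], G at p[6]=q[6], L at p[7]=q[7], G at p[8]=q[9], G at p[10]=q[10], J at p[11]=q[11], G at p[12]=q[14]; all 9 characters appear in both, in order. The LCS DP gives dp[12][14] = 9, so this is optimal.

9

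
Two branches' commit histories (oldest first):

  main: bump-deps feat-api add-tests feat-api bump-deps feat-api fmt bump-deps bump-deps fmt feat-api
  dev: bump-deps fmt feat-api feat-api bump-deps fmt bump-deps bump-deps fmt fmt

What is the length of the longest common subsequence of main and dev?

8

Pick bump-deps [1,1]; then feat-api [2,3]; then feat-api [4,4]; then bump-deps [5,5]; then fmt [7,6]; then bump-deps [8,7]; then bump-deps [9,8]; then fmt [10,10]; all 8 commits appear in both, in order. Since dp[11][10] = 8, nothing longer is possible.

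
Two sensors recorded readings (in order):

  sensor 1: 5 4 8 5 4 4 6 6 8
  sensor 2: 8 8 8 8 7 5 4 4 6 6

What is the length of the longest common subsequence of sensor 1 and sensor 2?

Pick 8 [3,4] → 5 [4,6] → 4 [5,7] → 4 [6,8] → 6 [7,9] → 6 [8,10]; all 6 values appear in both, in order. Since dp[9][10] = 6, nothing longer is possible.

6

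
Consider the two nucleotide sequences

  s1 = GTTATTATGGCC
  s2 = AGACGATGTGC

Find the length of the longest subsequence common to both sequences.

Pick G (s1 #1, s2 #2); then A (s1 #4, s2 #3); then A (s1 #7, s2 #6); then T (s1 #8, s2 #7); then G (s1 #9, s2 #8); then G (s1 #10, s2 #10); then C (s1 #12, s2 #11); all 7 bases appear in both, in order. Since dp[12][11] = 7, nothing longer is possible.

7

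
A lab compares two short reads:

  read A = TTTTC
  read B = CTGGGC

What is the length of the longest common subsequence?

2

Taking T (read A #1, read B #2), C (read A #5, read B #6) gives a common subsequence of length 2. dp[5][6] = 2 confirms this is the maximum.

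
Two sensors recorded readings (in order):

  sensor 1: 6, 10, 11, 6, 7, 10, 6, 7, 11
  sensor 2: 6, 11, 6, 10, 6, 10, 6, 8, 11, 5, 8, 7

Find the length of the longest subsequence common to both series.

Let dp[i][j] be the LCS length of the first i values of sensor 1 and the first j values of sensor 2. dp[i][j] = dp[i-1][j-1]+1 when the i-th and j-th values match, else max(dp[i-1][j], dp[i][j-1]).
    ·  6 11  6 10  6 10  6  8 11  5  8  7
 ·  0  0  0  0  0  0  0  0  0  0  0  0  0
 6  0  1  1  1  1  1  1  1  1  1  1  1  1
10  0  1  1  1  2  2  2  2  2  2  2  2  2
11  0  1  2  2  2  2  2  2  2  3  3  3  3
 6  0  1  2  3  3  3  3  3  3  3  3  3  3
 7  0  1  2  3  3  3  3  3  3  3  3  3  4
10  0  1  2  3  4  4  4  4  4  4  4  4  4
 6  0  1  2  3  4  5  5  5  5  5  5  5  5
 7  0  1  2  3  4  5  5  5  5  5  5  5  6
11  0  1  2  3  4  5  5  5  5  6  6  6  6
dp[9][12] = 6. One LCS (by backtracking along matches): 6, 10, 6, 10, 6, 7.

6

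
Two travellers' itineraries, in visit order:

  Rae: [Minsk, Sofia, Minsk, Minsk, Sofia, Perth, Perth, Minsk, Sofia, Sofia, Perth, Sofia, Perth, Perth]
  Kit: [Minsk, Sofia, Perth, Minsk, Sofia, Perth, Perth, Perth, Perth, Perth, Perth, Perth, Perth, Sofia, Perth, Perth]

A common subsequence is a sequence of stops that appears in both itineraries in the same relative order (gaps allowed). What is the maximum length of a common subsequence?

10

Pick Minsk at Rae[1]=Kit[1] → Sofia at Rae[2]=Kit[2] → Minsk at Rae[4]=Kit[4] → Sofia at Rae[5]=Kit[5] → Perth at Rae[6]=Kit[11] → Perth at Rae[7]=Kit[12] → Perth at Rae[11]=Kit[13] → Sofia at Rae[12]=Kit[14] → Perth at Rae[13]=Kit[15] → Perth at Rae[14]=Kit[16]; all 10 stops appear in both, in order, and the DP table's final entry dp[14][16] is also 10, so no common subsequence is longer.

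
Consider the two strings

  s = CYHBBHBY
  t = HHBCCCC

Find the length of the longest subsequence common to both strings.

Let dp[i][j] be the LCS length of the first i characters of s and the first j characters of t. dp[i][j] = dp[i-1][j-1]+1 when the i-th and j-th characters match, else max(dp[i-1][j], dp[i][j-1]).
    ·  H  H  B  C  C  C  C
 ·  0  0  0  0  0  0  0  0
 C  0  0  0  0  1  1  1  1
 Y  0  0  0  0  1  1  1  1
 H  0  1  1  1  1  1  1  1
 B  0  1  1  2  2  2  2  2
 B  0  1  1  2  2  2  2  2
 H  0  1  2  2  2  2  2  2
 B  0  1  2  3  3  3  3  3
 Y  0  1  2  3  3  3  3  3
dp[8][7] = 3. One LCS (by backtracking along matches): HHB.

3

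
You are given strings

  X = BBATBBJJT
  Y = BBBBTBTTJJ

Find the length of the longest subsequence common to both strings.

Pick B (X #1, Y #3); then B (X #2, Y #4); then T (X #4, Y #5); then B (X #5, Y #6); then J (X #7, Y #9); then J (X #8, Y #10); all 6 characters appear in both, in order. Since dp[9][10] = 6, nothing longer is possible.

6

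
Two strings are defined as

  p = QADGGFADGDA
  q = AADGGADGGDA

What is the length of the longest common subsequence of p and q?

9

One common subsequence of length 9: A [2,2], then D [3,3], then G [4,4], then G [5,5], then A [7,6], then D [8,7], then G [9,9], then D [10,10], then A [11,11]. dp[11][11] = 9 confirms this is the maximum.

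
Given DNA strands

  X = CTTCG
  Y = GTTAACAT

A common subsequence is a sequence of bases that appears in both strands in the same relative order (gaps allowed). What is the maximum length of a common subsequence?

3

Let dp[i][j] be the LCS length of the first i bases of X and the first j bases of Y. dp[i][j] = dp[i-1][j-1]+1 when the i-th and j-th bases match, else max(dp[i-1][j], dp[i][j-1]).
    ·  G  T  T  A  A  C  A  T
 ·  0  0  0  0  0  0  0  0  0
 C  0  0  0  0  0  0  1  1  1
 T  0  0  1  1  1  1  1  1  2
 T  0  0  1  2  2  2  2  2  2
 C  0  0  1  2  2  2  3  3  3
 G  0  1  1  2  2  2  3  3  3
dp[5][8] = 3. One LCS (by backtracking along matches): TTC.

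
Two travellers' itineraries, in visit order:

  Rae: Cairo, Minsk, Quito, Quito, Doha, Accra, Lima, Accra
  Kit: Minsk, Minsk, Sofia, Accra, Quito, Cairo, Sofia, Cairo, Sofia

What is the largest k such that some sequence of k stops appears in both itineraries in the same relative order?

One common subsequence of length 2: Minsk [2,2], then Quito [3,5]. dp[8][9] = 2 confirms this is the maximum.

2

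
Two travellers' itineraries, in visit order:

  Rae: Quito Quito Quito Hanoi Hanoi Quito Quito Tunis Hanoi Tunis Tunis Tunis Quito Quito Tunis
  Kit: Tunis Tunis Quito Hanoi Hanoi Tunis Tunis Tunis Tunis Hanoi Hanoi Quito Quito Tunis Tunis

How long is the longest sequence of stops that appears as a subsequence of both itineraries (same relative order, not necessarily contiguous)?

10

Match Quito at Rae[3]=Kit[3], then Hanoi at Rae[4]=Kit[4], then Hanoi at Rae[5]=Kit[5], then Tunis at Rae[8]=Kit[6], then Tunis at Rae[10]=Kit[7], then Tunis at Rae[11]=Kit[8], then Tunis at Rae[12]=Kit[9], then Quito at Rae[13]=Kit[12], then Quito at Rae[14]=Kit[13], then Tunis at Rae[15]=Kit[15] — 10 stops in the same relative order in both. Since dp[15][15] = 10, nothing longer is possible.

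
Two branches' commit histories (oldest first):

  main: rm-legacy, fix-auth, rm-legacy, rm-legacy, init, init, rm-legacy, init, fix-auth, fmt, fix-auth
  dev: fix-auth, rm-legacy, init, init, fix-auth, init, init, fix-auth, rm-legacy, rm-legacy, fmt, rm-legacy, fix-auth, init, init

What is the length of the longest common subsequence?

Taking fix-auth at main[2]=dev[1], rm-legacy at main[3]=dev[2], init at main[5]=dev[4], init at main[6]=dev[6], init at main[8]=dev[7], fix-auth at main[9]=dev[8], fmt at main[10]=dev[11], fix-auth at main[11]=dev[13] gives a common subsequence of length 8. Since dp[11][15] = 8, nothing longer is possible.

8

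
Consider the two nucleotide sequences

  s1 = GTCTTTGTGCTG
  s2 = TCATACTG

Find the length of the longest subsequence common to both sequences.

Pick T at s1[2]=s2[1] → C at s1[3]=s2[2] → T at s1[4]=s2[4] → C at s1[10]=s2[6] → T at s1[11]=s2[7] → G at s1[12]=s2[8]; all 6 bases appear in both, in order. Since dp[12][8] = 6, nothing longer is possible.

6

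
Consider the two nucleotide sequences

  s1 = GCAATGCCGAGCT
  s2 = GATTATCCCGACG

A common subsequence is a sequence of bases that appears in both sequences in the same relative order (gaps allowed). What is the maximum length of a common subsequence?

9

One common subsequence of length 9: G (s1 #1, s2 #1); then A (s1 #3, s2 #2); then A (s1 #4, s2 #5); then T (s1 #5, s2 #6); then C (s1 #7, s2 #8); then C (s1 #8, s2 #9); then G (s1 #9, s2 #10); then A (s1 #10, s2 #11); then G (s1 #11, s2 #13). Since dp[13][13] = 9, nothing longer is possible.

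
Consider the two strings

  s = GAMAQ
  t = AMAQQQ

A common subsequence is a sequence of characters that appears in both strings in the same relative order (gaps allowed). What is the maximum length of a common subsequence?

Taking A (s #2, t #1), M (s #3, t #2), A (s #4, t #3), Q (s #5, t #6) gives a common subsequence of length 4. Since dp[5][6] = 4, nothing longer is possible.

4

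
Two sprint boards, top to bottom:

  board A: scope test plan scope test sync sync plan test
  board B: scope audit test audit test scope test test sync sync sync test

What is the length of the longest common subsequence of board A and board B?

7

One common subsequence of length 7: scope at board A[1]=board B[1] → test at board A[2]=board B[5] → scope at board A[4]=board B[6] → test at board A[5]=board B[8] → sync at board A[6]=board B[10] → sync at board A[7]=board B[11] → test at board A[9]=board B[12]. The LCS DP gives dp[9][12] = 7, so this is optimal.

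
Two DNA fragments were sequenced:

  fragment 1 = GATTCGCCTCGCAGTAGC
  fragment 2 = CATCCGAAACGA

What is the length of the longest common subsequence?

One common subsequence of length 8: A (fragment 1 #2, fragment 2 #2); then T (fragment 1 #4, fragment 2 #3); then C (fragment 1 #8, fragment 2 #4); then C (fragment 1 #10, fragment 2 #5); then G (fragment 1 #11, fragment 2 #6); then C (fragment 1 #12, fragment 2 #10); then G (fragment 1 #14, fragment 2 #11); then A (fragment 1 #16, fragment 2 #12). Since dp[18][12] = 8, nothing longer is possible.

8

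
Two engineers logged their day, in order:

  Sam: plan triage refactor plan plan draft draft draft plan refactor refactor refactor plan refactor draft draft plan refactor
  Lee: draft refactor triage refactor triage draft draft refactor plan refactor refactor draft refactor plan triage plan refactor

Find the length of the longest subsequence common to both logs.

11

Match triage at Sam[2]=Lee[3], then refactor at Sam[3]=Lee[4], then draft at Sam[6]=Lee[6], then draft at Sam[7]=Lee[7], then plan at Sam[9]=Lee[9], then refactor at Sam[10]=Lee[10], then refactor at Sam[11]=Lee[11], then refactor at Sam[12]=Lee[13], then plan at Sam[13]=Lee[14], then plan at Sam[17]=Lee[16], then refactor at Sam[18]=Lee[17] — 11 tasks in the same relative order in both. dp[18][17] = 11 confirms this is the maximum.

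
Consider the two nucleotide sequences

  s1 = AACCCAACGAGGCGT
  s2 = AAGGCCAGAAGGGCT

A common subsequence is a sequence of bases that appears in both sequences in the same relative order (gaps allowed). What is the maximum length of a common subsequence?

11

One common subsequence of length 11: A [1,1] → A [2,2] → C [3,5] → C [4,6] → A [6,9] → A [7,10] → G [9,11] → G [11,12] → G [12,13] → C [13,14] → T [15,15]. The LCS DP gives dp[15][15] = 11, so this is optimal.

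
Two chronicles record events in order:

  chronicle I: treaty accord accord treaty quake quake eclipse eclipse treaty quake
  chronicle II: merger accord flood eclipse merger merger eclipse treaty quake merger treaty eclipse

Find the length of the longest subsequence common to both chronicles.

Match accord at chronicle I[2]=chronicle II[2], then eclipse at chronicle I[7]=chronicle II[4], then eclipse at chronicle I[8]=chronicle II[7], then treaty at chronicle I[9]=chronicle II[8], then quake at chronicle I[10]=chronicle II[9] — 5 events in the same relative order in both. Since dp[10][12] = 5, nothing longer is possible.

5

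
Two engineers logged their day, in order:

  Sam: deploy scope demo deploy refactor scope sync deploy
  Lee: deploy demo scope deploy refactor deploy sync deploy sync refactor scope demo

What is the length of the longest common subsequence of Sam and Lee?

Taking deploy [1,1] → scope [2,3] → deploy [4,4] → refactor [5,5] → sync [7,7] → deploy [8,8] gives a common subsequence of length 6. The LCS DP gives dp[8][12] = 6, so this is optimal.

6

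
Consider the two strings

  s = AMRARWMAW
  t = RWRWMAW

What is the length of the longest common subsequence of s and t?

Let dp[i][j] be the LCS length of the first i characters of s and the first j characters of t. dp[i][j] = dp[i-1][j-1]+1 when the i-th and j-th characters match, else max(dp[i-1][j], dp[i][j-1]).
    ·  R  W  R  W  M  A  W
 ·  0  0  0  0  0  0  0  0
 A  0  0  0  0  0  0  1  1
 M  0  0  0  0  0  1  1  1
 R  0  1  1  1  1  1  1  1
 A  0  1  1  1  1  1  2  2
 R  0  1  1  2  2  2  2  2
 W  0  1  2  2  3  3  3  3
 M  0  1  2  2  3  4  4  4
 A  0  1  2  2  3  4  5  5
 W  0  1  2  2  3  4  5  6
dp[9][7] = 6. One LCS (by backtracking along matches): RRWMAW.

6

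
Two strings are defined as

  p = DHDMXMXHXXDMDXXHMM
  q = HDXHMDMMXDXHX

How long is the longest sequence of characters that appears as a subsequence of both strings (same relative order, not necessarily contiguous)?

One common subsequence of length 9: D (p #1, q #2); then H (p #2, q #4); then D (p #3, q #6); then M (p #4, q #7); then M (p #6, q #8); then X (p #10, q #9); then D (p #13, q #10); then X (p #14, q #11); then X (p #15, q #13). Since dp[18][13] = 9, nothing longer is possible.

9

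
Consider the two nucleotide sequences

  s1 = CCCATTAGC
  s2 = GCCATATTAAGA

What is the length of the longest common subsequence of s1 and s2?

7

Let dp[i][j] be the LCS length of the first i bases of s1 and the first j bases of s2. dp[i][j] = dp[i-1][j-1]+1 when the i-th and j-th bases match, else max(dp[i-1][j], dp[i][j-1]).
    ·  G  C  C  A  T  A  T  T  A  A  G  A
 ·  0  0  0  0  0  0  0  0  0  0  0  0  0
 C  0  0  1  1  1  1  1  1  1  1  1  1  1
 C  0  0  1  2  2  2  2  2  2  2  2  2  2
 C  0  0  1  2  2  2  2  2  2  2  2  2  2
 A  0  0  1  2  3  3  3  3  3  3  3  3  3
 T  0  0  1  2  3  4  4  4  4  4  4  4  4
 T  0  0  1  2  3  4  4  5  5  5  5  5  5
 A  0  0  1  2  3  4  5  5  5  6  6  6  6
 G  0  1  1  2  3  4  5  5  5  6  6  7  7
 C  0  1  2  2  3  4  5  5  5  6  6  7  7
dp[9][12] = 7. One LCS (by backtracking along matches): CCATTAG.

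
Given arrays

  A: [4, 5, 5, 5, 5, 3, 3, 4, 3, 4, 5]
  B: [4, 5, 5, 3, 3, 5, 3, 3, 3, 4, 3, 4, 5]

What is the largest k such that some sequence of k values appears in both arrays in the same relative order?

Match 4 [1,1], 5 [2,2], 5 [3,3], 5 [4,6], 3 [6,8], 3 [7,9], 4 [8,10], 3 [9,11], 4 [10,12], 5 [11,13] — 10 values in the same relative order in both, and the DP table's final entry dp[11][13] is also 10, so no common subsequence is longer.

10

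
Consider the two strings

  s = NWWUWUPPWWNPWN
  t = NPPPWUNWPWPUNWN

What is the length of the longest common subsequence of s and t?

9

Taking N at s[1]=t[1], then W at s[3]=t[5], then U at s[4]=t[6], then W at s[5]=t[8], then P at s[7]=t[9], then P at s[8]=t[11], then N at s[11]=t[13], then W at s[13]=t[14], then N at s[14]=t[15] gives a common subsequence of length 9, and the DP table's final entry dp[14][15] is also 9, so no common subsequence is longer.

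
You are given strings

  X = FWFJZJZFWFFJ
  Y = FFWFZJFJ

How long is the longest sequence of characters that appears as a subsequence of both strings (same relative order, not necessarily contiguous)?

Let dp[i][j] be the LCS length of the first i characters of X and the first j characters of Y. dp[i][j] = dp[i-1][j-1]+1 when the i-th and j-th characters match, else max(dp[i-1][j], dp[i][j-1]).
    ·  F  F  W  F  Z  J  F  J
 ·  0  0  0  0  0  0  0  0  0
 F  0  1  1  1  1  1  1  1  1
 W  0  1  1  2  2  2  2  2  2
 F  0  1  2  2  3  3  3  3  3
 J  0  1  2  2  3  3  4  4  4
 Z  0  1  2  2  3  4  4  4  4
 J  0  1  2  2  3  4  5  5  5
 Z  0  1  2  2  3  4  5  5  5
 F  0  1  2  2  3  4  5  6  6
 W  0  1  2  3  3  4  5  6  6
 F  0  1  2  3  4  4  5  6  6
 F  0  1  2  3  4  4  5  6  6
 J  0  1  2  3  4  4  5  6  7
dp[12][8] = 7. One LCS (by backtracking along matches): FWFZJFJ.

7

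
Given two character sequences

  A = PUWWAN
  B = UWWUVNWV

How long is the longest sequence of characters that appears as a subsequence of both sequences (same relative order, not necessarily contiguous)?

4

One common subsequence of length 4: U (A #2, B #1), then W (A #3, B #2), then W (A #4, B #3), then N (A #6, B #6). Since dp[6][8] = 4, nothing longer is possible.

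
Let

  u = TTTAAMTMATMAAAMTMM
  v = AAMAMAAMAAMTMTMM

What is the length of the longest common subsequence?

12

Pick A at u[4]=v[1], A at u[5]=v[2], M at u[6]=v[3], M at u[8]=v[5], A at u[9]=v[7], M at u[11]=v[8], A at u[12]=v[9], A at u[13]=v[10], M at u[15]=v[13], T at u[16]=v[14], M at u[17]=v[15], M at u[18]=v[16]; all 12 characters appear in both, in order, and the DP table's final entry dp[18][16] is also 12, so no common subsequence is longer.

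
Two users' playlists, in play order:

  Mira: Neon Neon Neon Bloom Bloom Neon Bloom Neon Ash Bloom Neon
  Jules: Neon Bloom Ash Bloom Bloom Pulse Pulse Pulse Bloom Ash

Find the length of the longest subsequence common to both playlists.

Taking Neon (Mira #1, Jules #1), then Bloom (Mira #4, Jules #4), then Bloom (Mira #5, Jules #5), then Bloom (Mira #7, Jules #9), then Ash (Mira #9, Jules #10) gives a common subsequence of length 5. Since dp[11][10] = 5, nothing longer is possible.

5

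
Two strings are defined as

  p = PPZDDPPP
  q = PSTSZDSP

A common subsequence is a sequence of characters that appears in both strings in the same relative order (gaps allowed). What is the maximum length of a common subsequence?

Taking P at p[1]=q[1], Z at p[3]=q[5], D at p[4]=q[6], P at p[8]=q[8] gives a common subsequence of length 4. The LCS DP gives dp[8][8] = 4, so this is optimal.

4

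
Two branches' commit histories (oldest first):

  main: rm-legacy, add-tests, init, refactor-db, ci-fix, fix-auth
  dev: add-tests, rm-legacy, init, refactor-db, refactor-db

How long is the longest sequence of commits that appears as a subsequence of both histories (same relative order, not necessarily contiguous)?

3

Taking rm-legacy at main[1]=dev[2], then init at main[3]=dev[3], then refactor-db at main[4]=dev[5] gives a common subsequence of length 3, and the DP table's final entry dp[6][5] is also 3, so no common subsequence is longer.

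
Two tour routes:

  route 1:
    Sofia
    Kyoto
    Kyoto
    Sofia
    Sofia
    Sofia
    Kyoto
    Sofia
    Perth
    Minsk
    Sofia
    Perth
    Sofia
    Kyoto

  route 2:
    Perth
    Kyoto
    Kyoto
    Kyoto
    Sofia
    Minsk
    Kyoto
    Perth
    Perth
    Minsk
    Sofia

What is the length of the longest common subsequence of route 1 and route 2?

7

Taking Kyoto [2,3], then Kyoto [3,4], then Sofia [4,5], then Kyoto [7,7], then Perth [9,9], then Minsk [10,10], then Sofia [13,11] gives a common subsequence of length 7. The LCS DP gives dp[14][11] = 7, so this is optimal.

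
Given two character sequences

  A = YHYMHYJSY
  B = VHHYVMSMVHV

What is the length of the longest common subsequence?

Match H at A[2]=B[3]; then Y at A[3]=B[4]; then M at A[4]=B[8]; then H at A[5]=B[10] — 4 characters in the same relative order in both, and the DP table's final entry dp[9][11] is also 4, so no common subsequence is longer.

4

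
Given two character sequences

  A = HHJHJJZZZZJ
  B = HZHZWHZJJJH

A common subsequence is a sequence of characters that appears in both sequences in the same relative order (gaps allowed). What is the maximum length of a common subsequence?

6

Let dp[i][j] be the LCS length of the first i characters of A and the first j characters of B. dp[i][j] = dp[i-1][j-1]+1 when the i-th and j-th characters match, else max(dp[i-1][j], dp[i][j-1]).
    ·  H  Z  H  Z  W  H  Z  J  J  J  H
 ·  0  0  0  0  0  0  0  0  0  0  0  0
 H  0  1  1  1  1  1  1  1  1  1  1  1
 H  0  1  1  2  2  2  2  2  2  2  2  2
 J  0  1  1  2  2  2  2  2  3  3  3  3
 H  0  1  1  2  2  2  3  3  3  3  3  4
 J  0  1  1  2  2  2  3  3  4  4  4  4
 J  0  1  1  2  2  2  3  3  4  5  5  5
 Z  0  1  2  2  3  3  3  4  4  5  5  5
 Z  0  1  2  2  3  3  3  4  4  5  5  5
 Z  0  1  2  2  3  3  3  4  4  5  5  5
 Z  0  1  2  2  3  3  3  4  4  5  5  5
 J  0  1  2  2  3  3  3  4  5  5  6  6
dp[11][11] = 6. One LCS (by backtracking along matches): HHHJJJ.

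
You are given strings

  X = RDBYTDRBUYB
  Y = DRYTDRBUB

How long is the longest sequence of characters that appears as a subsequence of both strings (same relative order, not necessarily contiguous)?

8

Taking R at X[1]=Y[2]; then Y at X[4]=Y[3]; then T at X[5]=Y[4]; then D at X[6]=Y[5]; then R at X[7]=Y[6]; then B at X[8]=Y[7]; then U at X[9]=Y[8]; then B at X[11]=Y[9] gives a common subsequence of length 8. Since dp[11][9] = 8, nothing longer is possible.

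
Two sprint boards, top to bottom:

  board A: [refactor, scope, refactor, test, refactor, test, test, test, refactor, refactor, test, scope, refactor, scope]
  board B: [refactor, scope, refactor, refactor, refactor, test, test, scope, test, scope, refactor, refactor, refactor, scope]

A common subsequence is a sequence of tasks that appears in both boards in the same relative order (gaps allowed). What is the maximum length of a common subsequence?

11

Taking refactor at board A[1]=board B[1] → scope at board A[2]=board B[2] → refactor at board A[3]=board B[4] → refactor at board A[5]=board B[5] → test at board A[6]=board B[6] → test at board A[7]=board B[7] → test at board A[8]=board B[9] → refactor at board A[9]=board B[11] → refactor at board A[10]=board B[12] → refactor at board A[13]=board B[13] → scope at board A[14]=board B[14] gives a common subsequence of length 11. Since dp[14][14] = 11, nothing longer is possible.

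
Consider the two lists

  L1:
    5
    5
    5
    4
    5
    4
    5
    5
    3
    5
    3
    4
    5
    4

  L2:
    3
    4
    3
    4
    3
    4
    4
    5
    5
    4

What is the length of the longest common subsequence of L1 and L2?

6

One common subsequence of length 6: 4 at L1[4]=L2[2], 4 at L1[6]=L2[4], 3 at L1[9]=L2[5], 5 at L1[10]=L2[8], 5 at L1[13]=L2[9], 4 at L1[14]=L2[10]. Since dp[14][10] = 6, nothing longer is possible.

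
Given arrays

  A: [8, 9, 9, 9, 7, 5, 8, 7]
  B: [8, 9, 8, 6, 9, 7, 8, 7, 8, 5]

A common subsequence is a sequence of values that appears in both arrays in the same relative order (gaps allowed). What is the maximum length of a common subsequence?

Pick 8 at A[1]=B[1], then 9 at A[2]=B[2], then 9 at A[4]=B[5], then 7 at A[5]=B[6], then 8 at A[7]=B[7], then 7 at A[8]=B[8]; all 6 values appear in both, in order. The LCS DP gives dp[8][10] = 6, so this is optimal.

6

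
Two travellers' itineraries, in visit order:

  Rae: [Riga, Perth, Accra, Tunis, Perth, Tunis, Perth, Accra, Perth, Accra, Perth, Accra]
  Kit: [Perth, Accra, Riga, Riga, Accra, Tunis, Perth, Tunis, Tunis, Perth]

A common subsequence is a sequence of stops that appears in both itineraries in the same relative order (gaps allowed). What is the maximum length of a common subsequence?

Taking Riga (Rae #1, Kit #4), Accra (Rae #3, Kit #5), Tunis (Rae #4, Kit #6), Perth (Rae #5, Kit #7), Tunis (Rae #6, Kit #9), Perth (Rae #11, Kit #10) gives a common subsequence of length 6. dp[12][10] = 6 confirms this is the maximum.

6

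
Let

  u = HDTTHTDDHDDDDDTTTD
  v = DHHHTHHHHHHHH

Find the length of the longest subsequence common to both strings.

4

Pick H at u[1]=v[4], T at u[3]=v[5], H at u[5]=v[12], H at u[9]=v[13]; all 4 characters appear in both, in order. The LCS DP gives dp[18][13] = 4, so this is optimal.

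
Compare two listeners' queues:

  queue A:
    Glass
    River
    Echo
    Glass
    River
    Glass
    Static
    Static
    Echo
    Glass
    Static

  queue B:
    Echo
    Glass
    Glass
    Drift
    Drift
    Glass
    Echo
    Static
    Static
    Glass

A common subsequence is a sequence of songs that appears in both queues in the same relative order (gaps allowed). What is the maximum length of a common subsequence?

6

One common subsequence of length 6: Glass at queue A[1]=queue B[2]; then Glass at queue A[4]=queue B[3]; then Glass at queue A[6]=queue B[6]; then Static at queue A[7]=queue B[8]; then Static at queue A[8]=queue B[9]; then Glass at queue A[10]=queue B[10]. Since dp[11][10] = 6, nothing longer is possible.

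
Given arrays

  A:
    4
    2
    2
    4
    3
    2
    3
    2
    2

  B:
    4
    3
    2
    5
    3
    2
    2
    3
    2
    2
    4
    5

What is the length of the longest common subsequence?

7

Match 4 [1,1] → 2 [2,3] → 2 [3,6] → 2 [6,7] → 3 [7,8] → 2 [8,9] → 2 [9,10] — 7 values in the same relative order in both, and the DP table's final entry dp[9][12] is also 7, so no common subsequence is longer.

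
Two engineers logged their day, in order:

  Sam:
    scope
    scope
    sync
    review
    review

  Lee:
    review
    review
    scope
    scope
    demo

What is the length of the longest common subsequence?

Match scope [1,3], scope [2,4] — 2 tasks in the same relative order in both, and the DP table's final entry dp[5][5] is also 2, so no common subsequence is longer.

2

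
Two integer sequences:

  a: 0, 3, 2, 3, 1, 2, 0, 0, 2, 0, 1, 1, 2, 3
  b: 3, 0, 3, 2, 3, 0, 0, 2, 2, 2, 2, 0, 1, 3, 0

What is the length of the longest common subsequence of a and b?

10

One common subsequence of length 10: 0 (a #1, b #2), 3 (a #2, b #3), 2 (a #3, b #4), 3 (a #4, b #5), 0 (a #7, b #6), 0 (a #8, b #7), 2 (a #9, b #11), 0 (a #10, b #12), 1 (a #12, b #13), 3 (a #14, b #14). Since dp[14][15] = 10, nothing longer is possible.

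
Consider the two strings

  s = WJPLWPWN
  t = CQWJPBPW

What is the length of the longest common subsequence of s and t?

5

Match W [1,3], J [2,4], P [3,5], P [6,7], W [7,8] — 5 characters in the same relative order in both. Since dp[8][8] = 5, nothing longer is possible.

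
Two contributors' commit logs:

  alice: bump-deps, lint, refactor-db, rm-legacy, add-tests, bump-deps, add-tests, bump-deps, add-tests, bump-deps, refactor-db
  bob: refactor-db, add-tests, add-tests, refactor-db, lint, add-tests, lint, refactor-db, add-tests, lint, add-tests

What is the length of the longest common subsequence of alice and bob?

5

One common subsequence of length 5: refactor-db (alice #3, bob #1) → add-tests (alice #5, bob #2) → add-tests (alice #7, bob #3) → add-tests (alice #9, bob #6) → refactor-db (alice #11, bob #8). Since dp[11][11] = 5, nothing longer is possible.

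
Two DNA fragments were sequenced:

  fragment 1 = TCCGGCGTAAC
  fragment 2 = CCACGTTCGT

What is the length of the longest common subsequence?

Let dp[i][j] be the LCS length of the first i bases of fragment 1 and the first j bases of fragment 2. dp[i][j] = dp[i-1][j-1]+1 when the i-th and j-th bases match, else max(dp[i-1][j], dp[i][j-1]).
    ·  C  C  A  C  G  T  T  C  G  T
 ·  0  0  0  0  0  0  0  0  0  0  0
 T  0  0  0  0  0  0  1  1  1  1  1
 C  0  1  1  1  1  1  1  1  2  2  2
 C  0  1  2  2  2  2  2  2  2  2  2
 G  0  1  2  2  2  3  3  3  3  3  3
 G  0  1  2  2  2  3  3  3  3  4  4
 C  0  1  2  2  3  3  3  3  4  4  4
 G  0  1  2  2  3  4  4  4  4  5  5
 T  0  1  2  2  3  4  5  5  5  5  6
 A  0  1  2  3  3  4  5  5  5  5  6
 A  0  1  2  3  3  4  5  5  5  5  6
 C  0  1  2  3  4  4  5  5  6  6  6
dp[11][10] = 6. One LCS (by backtracking along matches): CCGCGT.

6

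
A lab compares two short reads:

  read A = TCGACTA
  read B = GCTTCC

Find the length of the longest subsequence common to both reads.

Let dp[i][j] be the LCS length of the first i bases of read A and the first j bases of read B. dp[i][j] = dp[i-1][j-1]+1 when the i-th and j-th bases match, else max(dp[i-1][j], dp[i][j-1]).
    ·  G  C  T  T  C  C
 ·  0  0  0  0  0  0  0
 T  0  0  0  1  1  1  1
 C  0  0  1  1  1  2  2
 G  0  1  1  1  1  2  2
 A  0  1  1  1  1  2  2
 C  0  1  2  2  2  2  3
 T  0  1  2  3  3  3  3
 A  0  1  2  3  3  3  3
dp[7][6] = 3. One LCS (by backtracking along matches): TCC.

3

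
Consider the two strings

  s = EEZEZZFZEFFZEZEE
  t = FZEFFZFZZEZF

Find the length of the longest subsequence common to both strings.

8

One common subsequence of length 8: Z (s #3, t #2) → E (s #4, t #3) → Z (s #6, t #6) → F (s #7, t #7) → Z (s #8, t #8) → Z (s #12, t #9) → E (s #13, t #10) → Z (s #14, t #11). Since dp[16][12] = 8, nothing longer is possible.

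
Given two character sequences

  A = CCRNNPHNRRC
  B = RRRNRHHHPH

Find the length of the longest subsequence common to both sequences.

4

One common subsequence of length 4: R at A[3]=B[3], N at A[4]=B[4], P at A[6]=B[9], H at A[7]=B[10]. The LCS DP gives dp[11][10] = 4, so this is optimal.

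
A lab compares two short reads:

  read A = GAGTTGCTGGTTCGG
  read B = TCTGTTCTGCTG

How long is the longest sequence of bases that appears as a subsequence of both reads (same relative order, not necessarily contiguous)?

9

Pick T at read A[5]=read B[1]; then C at read A[7]=read B[2]; then T at read A[8]=read B[3]; then G at read A[10]=read B[4]; then T at read A[11]=read B[5]; then T at read A[12]=read B[6]; then C at read A[13]=read B[7]; then G at read A[14]=read B[9]; then G at read A[15]=read B[12]; all 9 bases appear in both, in order. The LCS DP gives dp[15][12] = 9, so this is optimal.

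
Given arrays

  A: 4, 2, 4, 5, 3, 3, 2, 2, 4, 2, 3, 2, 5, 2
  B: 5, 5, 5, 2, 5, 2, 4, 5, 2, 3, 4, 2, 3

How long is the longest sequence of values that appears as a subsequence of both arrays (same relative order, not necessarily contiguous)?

7

Match 2 at A[2]=B[6], then 4 at A[3]=B[7], then 5 at A[4]=B[8], then 3 at A[6]=B[10], then 4 at A[9]=B[11], then 2 at A[10]=B[12], then 3 at A[11]=B[13] — 7 values in the same relative order in both. Since dp[14][13] = 7, nothing longer is possible.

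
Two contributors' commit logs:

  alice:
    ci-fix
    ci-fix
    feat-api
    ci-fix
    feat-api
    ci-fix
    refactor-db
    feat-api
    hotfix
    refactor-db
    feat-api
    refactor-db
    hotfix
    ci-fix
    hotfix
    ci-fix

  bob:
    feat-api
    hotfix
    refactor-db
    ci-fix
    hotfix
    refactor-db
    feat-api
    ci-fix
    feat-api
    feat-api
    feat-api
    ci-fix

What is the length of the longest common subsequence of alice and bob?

7

Taking ci-fix at alice[1]=bob[4], then feat-api at alice[3]=bob[7], then ci-fix at alice[4]=bob[8], then feat-api at alice[5]=bob[9], then feat-api at alice[8]=bob[10], then feat-api at alice[11]=bob[11], then ci-fix at alice[16]=bob[12] gives a common subsequence of length 7. The LCS DP gives dp[16][12] = 7, so this is optimal.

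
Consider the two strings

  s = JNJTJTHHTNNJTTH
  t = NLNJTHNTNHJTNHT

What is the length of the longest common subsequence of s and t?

9

One common subsequence of length 9: N at s[2]=t[3], then J at s[5]=t[4], then T at s[6]=t[5], then H at s[7]=t[6], then T at s[9]=t[8], then N at s[10]=t[9], then J at s[12]=t[11], then T at s[13]=t[12], then T at s[14]=t[15]. dp[15][15] = 9 confirms this is the maximum.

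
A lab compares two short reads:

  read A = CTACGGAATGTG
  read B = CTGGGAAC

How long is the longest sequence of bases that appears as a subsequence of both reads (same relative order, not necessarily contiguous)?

6

Let dp[i][j] be the LCS length of the first i bases of read A and the first j bases of read B. dp[i][j] = dp[i-1][j-1]+1 when the i-th and j-th bases match, else max(dp[i-1][j], dp[i][j-1]).
    ·  C  T  G  G  G  A  A  C
 ·  0  0  0  0  0  0  0  0  0
 C  0  1  1  1  1  1  1  1  1
 T  0  1  2  2  2  2  2  2  2
 A  0  1  2  2  2  2  3  3  3
 C  0  1  2  2  2  2  3  3  4
 G  0  1  2  3  3  3  3  3  4
 G  0  1  2  3  4  4  4  4  4
 A  0  1  2  3  4  4  5  5  5
 A  0  1  2  3  4  4  5  6  6
 T  0  1  2  3  4  4  5  6  6
 G  0  1  2  3  4  5  5  6  6
 T  0  1  2  3  4  5  5  6  6
 G  0  1  2  3  4  5  5  6  6
dp[12][8] = 6. One LCS (by backtracking along matches): CTGGAA.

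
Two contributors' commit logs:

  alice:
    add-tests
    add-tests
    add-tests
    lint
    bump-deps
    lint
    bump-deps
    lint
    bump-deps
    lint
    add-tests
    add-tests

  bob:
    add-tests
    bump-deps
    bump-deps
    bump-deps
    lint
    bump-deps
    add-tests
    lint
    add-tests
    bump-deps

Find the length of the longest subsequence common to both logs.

7

One common subsequence of length 7: add-tests (alice #1, bob #1); then bump-deps (alice #5, bob #3); then bump-deps (alice #7, bob #4); then lint (alice #8, bob #5); then bump-deps (alice #9, bob #6); then lint (alice #10, bob #8); then add-tests (alice #11, bob #9), and the DP table's final entry dp[12][10] is also 7, so no common subsequence is longer.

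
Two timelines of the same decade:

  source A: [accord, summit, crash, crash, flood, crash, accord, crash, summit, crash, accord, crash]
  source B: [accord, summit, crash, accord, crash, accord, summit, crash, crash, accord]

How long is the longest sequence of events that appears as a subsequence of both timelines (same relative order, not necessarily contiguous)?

8

One common subsequence of length 8: accord [1,1], summit [2,2], crash [3,3], crash [6,5], accord [7,6], crash [8,8], crash [10,9], accord [11,10]. dp[12][10] = 8 confirms this is the maximum.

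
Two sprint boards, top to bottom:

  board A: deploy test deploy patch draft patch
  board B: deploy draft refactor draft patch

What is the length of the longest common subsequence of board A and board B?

3

Match deploy at board A[1]=board B[1] → draft at board A[5]=board B[4] → patch at board A[6]=board B[5] — 3 tasks in the same relative order in both. Since dp[6][5] = 3, nothing longer is possible.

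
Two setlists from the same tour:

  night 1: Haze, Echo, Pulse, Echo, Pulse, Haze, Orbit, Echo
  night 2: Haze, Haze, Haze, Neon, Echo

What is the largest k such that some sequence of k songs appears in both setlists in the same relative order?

3

One common subsequence of length 3: Haze at night 1[1]=night 2[2], then Haze at night 1[6]=night 2[3], then Echo at night 1[8]=night 2[5]. The LCS DP gives dp[8][5] = 3, so this is optimal.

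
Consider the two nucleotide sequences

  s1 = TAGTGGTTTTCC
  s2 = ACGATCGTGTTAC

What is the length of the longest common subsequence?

Taking A (s1 #2, s2 #1) → G (s1 #3, s2 #3) → T (s1 #4, s2 #5) → G (s1 #5, s2 #7) → G (s1 #6, s2 #9) → T (s1 #7, s2 #10) → T (s1 #8, s2 #11) → C (s1 #12, s2 #13) gives a common subsequence of length 8. Since dp[12][13] = 8, nothing longer is possible.

8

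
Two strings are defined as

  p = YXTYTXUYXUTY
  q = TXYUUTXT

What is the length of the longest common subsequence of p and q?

5

Let dp[i][j] be the LCS length of the first i characters of p and the first j characters of q. dp[i][j] = dp[i-1][j-1]+1 when the i-th and j-th characters match, else max(dp[i-1][j], dp[i][j-1]).
    ·  T  X  Y  U  U  T  X  T
 ·  0  0  0  0  0  0  0  0  0
 Y  0  0  0  1  1  1  1  1  1
 X  0  0  1  1  1  1  1  2  2
 T  0  1  1  1  1  1  2  2  3
 Y  0  1  1  2  2  2  2  2  3
 T  0  1  1  2  2  2  3  3  3
 X  0  1  2  2  2  2  3  4  4
 U  0  1  2  2  3  3  3  4  4
 Y  0  1  2  3  3  3  3  4  4
 X  0  1  2  3  3  3  3  4  4
 U  0  1  2  3  4  4  4  4  4
 T  0  1  2  3  4  4  5  5  5
 Y  0  1  2  3  4  4  5  5  5
dp[12][8] = 5. One LCS (by backtracking along matches): XYTXT.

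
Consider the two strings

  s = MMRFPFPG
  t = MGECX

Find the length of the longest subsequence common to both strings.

2

Match M (s #2, t #1), G (s #8, t #2) — 2 characters in the same relative order in both, and the DP table's final entry dp[8][5] is also 2, so no common subsequence is longer.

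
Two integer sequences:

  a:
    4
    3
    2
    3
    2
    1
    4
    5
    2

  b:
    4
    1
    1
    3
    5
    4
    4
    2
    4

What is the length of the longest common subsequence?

Let dp[i][j] be the LCS length of the first i values of a and the first j values of b. dp[i][j] = dp[i-1][j-1]+1 when the i-th and j-th values match, else max(dp[i-1][j], dp[i][j-1]).
    ·  4  1  1  3  5  4  4  2  4
 ·  0  0  0  0  0  0  0  0  0  0
 4  0  1  1  1  1  1  1  1  1  1
 3  0  1  1  1  2  2  2  2  2  2
 2  0  1  1  1  2  2  2  2  3  3
 3  0  1  1  1  2  2  2  2  3  3
 2  0  1  1  1  2  2  2  2  3  3
 1  0  1  2  2  2  2  2  2  3  3
 4  0  1  2  2  2  2  3  3  3  4
 5  0  1  2  2  2  3  3  3  3  4
 2  0  1  2  2  2  3  3  3  4  4
dp[9][9] = 4. One LCS (by backtracking along matches): 4, 3, 2, 4.

4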